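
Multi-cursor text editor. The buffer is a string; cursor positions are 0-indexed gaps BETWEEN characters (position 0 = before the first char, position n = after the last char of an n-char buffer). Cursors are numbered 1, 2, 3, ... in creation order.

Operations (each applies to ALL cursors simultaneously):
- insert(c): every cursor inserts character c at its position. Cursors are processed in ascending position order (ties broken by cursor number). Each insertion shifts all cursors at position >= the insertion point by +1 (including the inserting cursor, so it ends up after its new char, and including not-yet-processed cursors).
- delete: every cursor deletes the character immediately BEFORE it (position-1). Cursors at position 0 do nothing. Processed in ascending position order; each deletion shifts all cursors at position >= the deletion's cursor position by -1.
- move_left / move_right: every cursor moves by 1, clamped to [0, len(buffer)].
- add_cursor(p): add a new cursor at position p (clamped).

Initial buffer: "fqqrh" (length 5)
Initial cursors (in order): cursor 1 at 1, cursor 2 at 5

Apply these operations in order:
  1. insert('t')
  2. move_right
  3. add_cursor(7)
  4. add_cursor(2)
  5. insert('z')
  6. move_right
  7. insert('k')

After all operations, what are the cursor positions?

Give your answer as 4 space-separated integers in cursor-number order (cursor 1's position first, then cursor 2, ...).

Answer: 8 15 15 5

Derivation:
After op 1 (insert('t')): buffer="ftqqrht" (len 7), cursors c1@2 c2@7, authorship .1....2
After op 2 (move_right): buffer="ftqqrht" (len 7), cursors c1@3 c2@7, authorship .1....2
After op 3 (add_cursor(7)): buffer="ftqqrht" (len 7), cursors c1@3 c2@7 c3@7, authorship .1....2
After op 4 (add_cursor(2)): buffer="ftqqrht" (len 7), cursors c4@2 c1@3 c2@7 c3@7, authorship .1....2
After op 5 (insert('z')): buffer="ftzqzqrhtzz" (len 11), cursors c4@3 c1@5 c2@11 c3@11, authorship .14.1...223
After op 6 (move_right): buffer="ftzqzqrhtzz" (len 11), cursors c4@4 c1@6 c2@11 c3@11, authorship .14.1...223
After op 7 (insert('k')): buffer="ftzqkzqkrhtzzkk" (len 15), cursors c4@5 c1@8 c2@15 c3@15, authorship .14.41.1..22323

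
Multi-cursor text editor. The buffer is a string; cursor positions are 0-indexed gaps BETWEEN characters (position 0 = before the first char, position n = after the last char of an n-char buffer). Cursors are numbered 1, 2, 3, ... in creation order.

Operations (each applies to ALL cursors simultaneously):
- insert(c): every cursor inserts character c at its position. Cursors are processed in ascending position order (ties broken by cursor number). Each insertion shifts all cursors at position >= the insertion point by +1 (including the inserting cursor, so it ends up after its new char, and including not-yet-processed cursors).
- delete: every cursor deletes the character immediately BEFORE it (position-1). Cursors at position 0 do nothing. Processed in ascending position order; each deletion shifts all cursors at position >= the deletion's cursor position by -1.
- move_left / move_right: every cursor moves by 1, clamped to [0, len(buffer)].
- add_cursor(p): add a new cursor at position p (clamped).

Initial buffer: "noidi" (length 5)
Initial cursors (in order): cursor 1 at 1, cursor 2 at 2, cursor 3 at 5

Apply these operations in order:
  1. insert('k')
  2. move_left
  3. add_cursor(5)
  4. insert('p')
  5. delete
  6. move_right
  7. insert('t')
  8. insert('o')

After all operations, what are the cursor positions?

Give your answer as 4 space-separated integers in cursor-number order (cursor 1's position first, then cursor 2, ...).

After op 1 (insert('k')): buffer="nkokidik" (len 8), cursors c1@2 c2@4 c3@8, authorship .1.2...3
After op 2 (move_left): buffer="nkokidik" (len 8), cursors c1@1 c2@3 c3@7, authorship .1.2...3
After op 3 (add_cursor(5)): buffer="nkokidik" (len 8), cursors c1@1 c2@3 c4@5 c3@7, authorship .1.2...3
After op 4 (insert('p')): buffer="npkopkipdipk" (len 12), cursors c1@2 c2@5 c4@8 c3@11, authorship .11.22.4..33
After op 5 (delete): buffer="nkokidik" (len 8), cursors c1@1 c2@3 c4@5 c3@7, authorship .1.2...3
After op 6 (move_right): buffer="nkokidik" (len 8), cursors c1@2 c2@4 c4@6 c3@8, authorship .1.2...3
After op 7 (insert('t')): buffer="nktoktidtikt" (len 12), cursors c1@3 c2@6 c4@9 c3@12, authorship .11.22..4.33
After op 8 (insert('o')): buffer="nktooktoidtoikto" (len 16), cursors c1@4 c2@8 c4@12 c3@16, authorship .111.222..44.333

Answer: 4 8 16 12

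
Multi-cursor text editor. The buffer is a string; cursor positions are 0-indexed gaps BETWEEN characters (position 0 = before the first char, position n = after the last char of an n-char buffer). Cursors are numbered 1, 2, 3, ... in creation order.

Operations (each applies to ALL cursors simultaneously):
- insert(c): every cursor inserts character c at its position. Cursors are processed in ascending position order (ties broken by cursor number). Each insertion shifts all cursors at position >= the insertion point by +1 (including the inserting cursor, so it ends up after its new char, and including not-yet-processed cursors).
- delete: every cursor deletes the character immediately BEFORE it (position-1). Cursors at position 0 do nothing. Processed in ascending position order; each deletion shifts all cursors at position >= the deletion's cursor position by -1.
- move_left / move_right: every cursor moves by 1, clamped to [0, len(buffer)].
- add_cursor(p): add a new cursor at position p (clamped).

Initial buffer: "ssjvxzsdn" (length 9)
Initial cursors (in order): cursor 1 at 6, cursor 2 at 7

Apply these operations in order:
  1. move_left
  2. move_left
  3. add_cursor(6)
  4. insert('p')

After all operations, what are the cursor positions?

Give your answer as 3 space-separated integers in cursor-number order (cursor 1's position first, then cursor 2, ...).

Answer: 5 7 9

Derivation:
After op 1 (move_left): buffer="ssjvxzsdn" (len 9), cursors c1@5 c2@6, authorship .........
After op 2 (move_left): buffer="ssjvxzsdn" (len 9), cursors c1@4 c2@5, authorship .........
After op 3 (add_cursor(6)): buffer="ssjvxzsdn" (len 9), cursors c1@4 c2@5 c3@6, authorship .........
After op 4 (insert('p')): buffer="ssjvpxpzpsdn" (len 12), cursors c1@5 c2@7 c3@9, authorship ....1.2.3...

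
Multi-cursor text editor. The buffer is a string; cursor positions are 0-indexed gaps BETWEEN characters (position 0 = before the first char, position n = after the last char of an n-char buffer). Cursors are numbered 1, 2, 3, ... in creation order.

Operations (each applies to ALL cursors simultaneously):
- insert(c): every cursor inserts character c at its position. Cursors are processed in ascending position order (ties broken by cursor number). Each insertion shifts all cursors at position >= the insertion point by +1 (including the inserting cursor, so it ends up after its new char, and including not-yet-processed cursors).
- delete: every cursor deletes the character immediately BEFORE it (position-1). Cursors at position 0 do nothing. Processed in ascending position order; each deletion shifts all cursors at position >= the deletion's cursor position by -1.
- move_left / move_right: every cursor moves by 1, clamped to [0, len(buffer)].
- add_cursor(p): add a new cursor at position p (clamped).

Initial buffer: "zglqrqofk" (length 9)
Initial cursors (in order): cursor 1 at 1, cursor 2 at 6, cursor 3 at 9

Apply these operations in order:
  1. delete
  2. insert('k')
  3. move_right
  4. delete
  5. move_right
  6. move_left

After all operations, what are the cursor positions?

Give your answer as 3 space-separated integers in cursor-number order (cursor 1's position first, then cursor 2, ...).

After op 1 (delete): buffer="glqrof" (len 6), cursors c1@0 c2@4 c3@6, authorship ......
After op 2 (insert('k')): buffer="kglqrkofk" (len 9), cursors c1@1 c2@6 c3@9, authorship 1....2..3
After op 3 (move_right): buffer="kglqrkofk" (len 9), cursors c1@2 c2@7 c3@9, authorship 1....2..3
After op 4 (delete): buffer="klqrkf" (len 6), cursors c1@1 c2@5 c3@6, authorship 1...2.
After op 5 (move_right): buffer="klqrkf" (len 6), cursors c1@2 c2@6 c3@6, authorship 1...2.
After op 6 (move_left): buffer="klqrkf" (len 6), cursors c1@1 c2@5 c3@5, authorship 1...2.

Answer: 1 5 5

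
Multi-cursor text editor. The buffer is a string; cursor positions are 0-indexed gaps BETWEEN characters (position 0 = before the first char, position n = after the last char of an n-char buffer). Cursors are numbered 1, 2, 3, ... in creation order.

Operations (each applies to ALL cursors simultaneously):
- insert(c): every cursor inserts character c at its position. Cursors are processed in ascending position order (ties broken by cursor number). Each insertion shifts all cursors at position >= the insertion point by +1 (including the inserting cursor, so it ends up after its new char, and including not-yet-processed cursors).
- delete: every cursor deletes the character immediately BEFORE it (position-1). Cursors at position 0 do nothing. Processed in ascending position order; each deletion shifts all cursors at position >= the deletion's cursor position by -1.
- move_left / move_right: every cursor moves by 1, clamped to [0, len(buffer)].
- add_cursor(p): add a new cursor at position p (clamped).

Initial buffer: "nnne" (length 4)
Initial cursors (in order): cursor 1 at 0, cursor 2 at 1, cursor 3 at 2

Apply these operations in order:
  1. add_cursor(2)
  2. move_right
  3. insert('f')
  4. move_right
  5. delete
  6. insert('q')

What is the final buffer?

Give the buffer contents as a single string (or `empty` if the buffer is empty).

After op 1 (add_cursor(2)): buffer="nnne" (len 4), cursors c1@0 c2@1 c3@2 c4@2, authorship ....
After op 2 (move_right): buffer="nnne" (len 4), cursors c1@1 c2@2 c3@3 c4@3, authorship ....
After op 3 (insert('f')): buffer="nfnfnffe" (len 8), cursors c1@2 c2@4 c3@7 c4@7, authorship .1.2.34.
After op 4 (move_right): buffer="nfnfnffe" (len 8), cursors c1@3 c2@5 c3@8 c4@8, authorship .1.2.34.
After op 5 (delete): buffer="nfff" (len 4), cursors c1@2 c2@3 c3@4 c4@4, authorship .123
After op 6 (insert('q')): buffer="nfqfqfqq" (len 8), cursors c1@3 c2@5 c3@8 c4@8, authorship .1122334

Answer: nfqfqfqq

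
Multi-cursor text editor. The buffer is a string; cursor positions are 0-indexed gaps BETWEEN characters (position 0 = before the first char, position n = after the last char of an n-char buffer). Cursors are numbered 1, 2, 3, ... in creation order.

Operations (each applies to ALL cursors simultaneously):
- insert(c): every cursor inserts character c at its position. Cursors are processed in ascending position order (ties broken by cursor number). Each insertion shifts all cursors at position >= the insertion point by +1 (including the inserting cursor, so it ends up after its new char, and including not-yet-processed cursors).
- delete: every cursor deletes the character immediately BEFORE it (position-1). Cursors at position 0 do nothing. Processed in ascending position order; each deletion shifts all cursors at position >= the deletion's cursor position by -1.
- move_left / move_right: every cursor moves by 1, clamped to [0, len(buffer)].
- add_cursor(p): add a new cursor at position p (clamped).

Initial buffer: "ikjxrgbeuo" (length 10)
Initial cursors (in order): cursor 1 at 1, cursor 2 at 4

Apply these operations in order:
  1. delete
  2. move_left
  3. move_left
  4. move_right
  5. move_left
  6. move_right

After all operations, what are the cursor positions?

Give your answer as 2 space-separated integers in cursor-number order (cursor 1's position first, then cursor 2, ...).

After op 1 (delete): buffer="kjrgbeuo" (len 8), cursors c1@0 c2@2, authorship ........
After op 2 (move_left): buffer="kjrgbeuo" (len 8), cursors c1@0 c2@1, authorship ........
After op 3 (move_left): buffer="kjrgbeuo" (len 8), cursors c1@0 c2@0, authorship ........
After op 4 (move_right): buffer="kjrgbeuo" (len 8), cursors c1@1 c2@1, authorship ........
After op 5 (move_left): buffer="kjrgbeuo" (len 8), cursors c1@0 c2@0, authorship ........
After op 6 (move_right): buffer="kjrgbeuo" (len 8), cursors c1@1 c2@1, authorship ........

Answer: 1 1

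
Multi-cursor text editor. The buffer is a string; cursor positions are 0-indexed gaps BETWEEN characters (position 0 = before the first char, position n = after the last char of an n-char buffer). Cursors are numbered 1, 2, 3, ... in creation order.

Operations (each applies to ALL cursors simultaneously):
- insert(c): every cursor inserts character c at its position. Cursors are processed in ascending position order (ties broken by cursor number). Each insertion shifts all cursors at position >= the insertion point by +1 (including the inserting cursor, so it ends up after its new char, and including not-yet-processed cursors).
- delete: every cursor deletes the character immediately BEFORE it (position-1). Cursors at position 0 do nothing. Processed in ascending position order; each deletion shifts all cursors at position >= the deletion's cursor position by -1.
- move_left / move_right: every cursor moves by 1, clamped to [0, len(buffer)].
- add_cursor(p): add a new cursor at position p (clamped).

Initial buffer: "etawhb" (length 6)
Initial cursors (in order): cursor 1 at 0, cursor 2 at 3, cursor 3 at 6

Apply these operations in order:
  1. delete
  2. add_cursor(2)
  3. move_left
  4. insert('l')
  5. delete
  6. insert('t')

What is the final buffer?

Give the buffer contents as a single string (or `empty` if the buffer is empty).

Answer: tetttwth

Derivation:
After op 1 (delete): buffer="etwh" (len 4), cursors c1@0 c2@2 c3@4, authorship ....
After op 2 (add_cursor(2)): buffer="etwh" (len 4), cursors c1@0 c2@2 c4@2 c3@4, authorship ....
After op 3 (move_left): buffer="etwh" (len 4), cursors c1@0 c2@1 c4@1 c3@3, authorship ....
After op 4 (insert('l')): buffer="lelltwlh" (len 8), cursors c1@1 c2@4 c4@4 c3@7, authorship 1.24..3.
After op 5 (delete): buffer="etwh" (len 4), cursors c1@0 c2@1 c4@1 c3@3, authorship ....
After op 6 (insert('t')): buffer="tetttwth" (len 8), cursors c1@1 c2@4 c4@4 c3@7, authorship 1.24..3.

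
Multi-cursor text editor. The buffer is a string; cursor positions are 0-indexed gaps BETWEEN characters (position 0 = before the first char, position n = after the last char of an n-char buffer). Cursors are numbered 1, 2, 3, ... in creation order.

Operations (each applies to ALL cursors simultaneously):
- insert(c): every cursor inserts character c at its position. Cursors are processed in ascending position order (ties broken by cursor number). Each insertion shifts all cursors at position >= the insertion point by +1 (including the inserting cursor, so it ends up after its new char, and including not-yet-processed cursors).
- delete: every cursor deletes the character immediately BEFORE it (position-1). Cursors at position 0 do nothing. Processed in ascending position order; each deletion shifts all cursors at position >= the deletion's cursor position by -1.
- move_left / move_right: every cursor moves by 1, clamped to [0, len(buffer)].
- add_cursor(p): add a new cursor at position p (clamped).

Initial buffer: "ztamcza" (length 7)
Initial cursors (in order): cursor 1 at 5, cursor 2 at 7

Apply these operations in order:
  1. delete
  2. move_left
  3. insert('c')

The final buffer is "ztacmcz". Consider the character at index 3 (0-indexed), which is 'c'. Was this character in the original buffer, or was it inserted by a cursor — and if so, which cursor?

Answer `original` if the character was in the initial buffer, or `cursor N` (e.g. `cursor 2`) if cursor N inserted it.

Answer: cursor 1

Derivation:
After op 1 (delete): buffer="ztamz" (len 5), cursors c1@4 c2@5, authorship .....
After op 2 (move_left): buffer="ztamz" (len 5), cursors c1@3 c2@4, authorship .....
After op 3 (insert('c')): buffer="ztacmcz" (len 7), cursors c1@4 c2@6, authorship ...1.2.
Authorship (.=original, N=cursor N): . . . 1 . 2 .
Index 3: author = 1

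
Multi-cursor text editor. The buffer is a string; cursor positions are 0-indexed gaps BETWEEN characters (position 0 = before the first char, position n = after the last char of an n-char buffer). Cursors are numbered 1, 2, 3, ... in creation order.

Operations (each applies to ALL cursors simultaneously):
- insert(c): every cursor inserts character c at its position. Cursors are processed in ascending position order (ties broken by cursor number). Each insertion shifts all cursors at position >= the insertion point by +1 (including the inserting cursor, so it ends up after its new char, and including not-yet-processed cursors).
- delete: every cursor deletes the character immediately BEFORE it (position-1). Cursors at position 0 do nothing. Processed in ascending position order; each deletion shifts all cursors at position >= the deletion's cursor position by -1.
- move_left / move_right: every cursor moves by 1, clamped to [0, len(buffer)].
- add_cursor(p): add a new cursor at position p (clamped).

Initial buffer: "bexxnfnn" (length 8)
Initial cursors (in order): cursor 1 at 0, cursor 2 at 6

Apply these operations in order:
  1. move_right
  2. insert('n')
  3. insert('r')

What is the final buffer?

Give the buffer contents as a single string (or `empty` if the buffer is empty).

Answer: bnrexxnfnnrn

Derivation:
After op 1 (move_right): buffer="bexxnfnn" (len 8), cursors c1@1 c2@7, authorship ........
After op 2 (insert('n')): buffer="bnexxnfnnn" (len 10), cursors c1@2 c2@9, authorship .1......2.
After op 3 (insert('r')): buffer="bnrexxnfnnrn" (len 12), cursors c1@3 c2@11, authorship .11......22.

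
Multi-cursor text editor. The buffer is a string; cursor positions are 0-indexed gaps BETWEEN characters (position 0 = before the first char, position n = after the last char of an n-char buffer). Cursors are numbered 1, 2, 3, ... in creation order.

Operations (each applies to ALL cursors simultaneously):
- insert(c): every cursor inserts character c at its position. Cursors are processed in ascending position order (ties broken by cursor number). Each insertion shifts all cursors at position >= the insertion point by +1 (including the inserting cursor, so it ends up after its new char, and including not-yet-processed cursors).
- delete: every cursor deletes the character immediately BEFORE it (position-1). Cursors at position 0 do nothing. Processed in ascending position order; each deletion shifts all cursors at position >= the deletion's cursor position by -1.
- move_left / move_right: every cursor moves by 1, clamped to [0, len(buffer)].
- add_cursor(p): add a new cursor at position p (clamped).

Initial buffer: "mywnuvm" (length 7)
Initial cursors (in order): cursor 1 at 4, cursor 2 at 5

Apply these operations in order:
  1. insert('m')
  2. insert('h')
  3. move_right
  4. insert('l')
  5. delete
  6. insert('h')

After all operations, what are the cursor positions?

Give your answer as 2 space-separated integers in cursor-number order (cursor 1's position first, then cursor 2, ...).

Answer: 8 12

Derivation:
After op 1 (insert('m')): buffer="mywnmumvm" (len 9), cursors c1@5 c2@7, authorship ....1.2..
After op 2 (insert('h')): buffer="mywnmhumhvm" (len 11), cursors c1@6 c2@9, authorship ....11.22..
After op 3 (move_right): buffer="mywnmhumhvm" (len 11), cursors c1@7 c2@10, authorship ....11.22..
After op 4 (insert('l')): buffer="mywnmhulmhvlm" (len 13), cursors c1@8 c2@12, authorship ....11.122.2.
After op 5 (delete): buffer="mywnmhumhvm" (len 11), cursors c1@7 c2@10, authorship ....11.22..
After op 6 (insert('h')): buffer="mywnmhuhmhvhm" (len 13), cursors c1@8 c2@12, authorship ....11.122.2.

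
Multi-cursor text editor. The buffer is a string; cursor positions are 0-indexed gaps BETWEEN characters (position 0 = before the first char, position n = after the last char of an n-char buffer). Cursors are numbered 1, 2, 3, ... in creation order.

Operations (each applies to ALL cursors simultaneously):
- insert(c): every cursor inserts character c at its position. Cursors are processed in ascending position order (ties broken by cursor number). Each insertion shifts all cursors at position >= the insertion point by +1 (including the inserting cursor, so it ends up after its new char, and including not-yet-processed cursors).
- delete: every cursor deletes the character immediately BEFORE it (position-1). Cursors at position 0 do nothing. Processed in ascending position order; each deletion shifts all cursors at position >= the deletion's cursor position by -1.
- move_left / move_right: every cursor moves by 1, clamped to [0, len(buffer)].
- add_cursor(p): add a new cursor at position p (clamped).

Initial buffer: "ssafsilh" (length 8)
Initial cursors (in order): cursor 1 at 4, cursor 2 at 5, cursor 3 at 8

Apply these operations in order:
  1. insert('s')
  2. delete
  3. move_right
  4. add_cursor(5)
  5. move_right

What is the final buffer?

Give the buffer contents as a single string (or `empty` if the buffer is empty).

Answer: ssafsilh

Derivation:
After op 1 (insert('s')): buffer="ssafsssilhs" (len 11), cursors c1@5 c2@7 c3@11, authorship ....1.2...3
After op 2 (delete): buffer="ssafsilh" (len 8), cursors c1@4 c2@5 c3@8, authorship ........
After op 3 (move_right): buffer="ssafsilh" (len 8), cursors c1@5 c2@6 c3@8, authorship ........
After op 4 (add_cursor(5)): buffer="ssafsilh" (len 8), cursors c1@5 c4@5 c2@6 c3@8, authorship ........
After op 5 (move_right): buffer="ssafsilh" (len 8), cursors c1@6 c4@6 c2@7 c3@8, authorship ........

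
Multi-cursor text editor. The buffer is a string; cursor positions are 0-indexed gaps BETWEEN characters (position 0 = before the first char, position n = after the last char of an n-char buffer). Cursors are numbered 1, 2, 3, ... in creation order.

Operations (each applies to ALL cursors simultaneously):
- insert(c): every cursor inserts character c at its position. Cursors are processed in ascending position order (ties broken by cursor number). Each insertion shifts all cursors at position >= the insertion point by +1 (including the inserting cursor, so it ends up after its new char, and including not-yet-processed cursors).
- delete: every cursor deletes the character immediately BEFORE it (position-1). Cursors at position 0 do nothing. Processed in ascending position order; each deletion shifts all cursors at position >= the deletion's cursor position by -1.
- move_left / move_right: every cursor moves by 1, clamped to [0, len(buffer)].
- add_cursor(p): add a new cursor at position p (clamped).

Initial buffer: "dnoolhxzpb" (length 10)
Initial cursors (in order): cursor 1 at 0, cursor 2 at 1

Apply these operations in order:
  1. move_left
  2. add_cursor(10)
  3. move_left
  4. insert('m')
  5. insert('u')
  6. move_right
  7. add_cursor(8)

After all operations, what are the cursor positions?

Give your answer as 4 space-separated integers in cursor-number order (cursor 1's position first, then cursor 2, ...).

After op 1 (move_left): buffer="dnoolhxzpb" (len 10), cursors c1@0 c2@0, authorship ..........
After op 2 (add_cursor(10)): buffer="dnoolhxzpb" (len 10), cursors c1@0 c2@0 c3@10, authorship ..........
After op 3 (move_left): buffer="dnoolhxzpb" (len 10), cursors c1@0 c2@0 c3@9, authorship ..........
After op 4 (insert('m')): buffer="mmdnoolhxzpmb" (len 13), cursors c1@2 c2@2 c3@12, authorship 12.........3.
After op 5 (insert('u')): buffer="mmuudnoolhxzpmub" (len 16), cursors c1@4 c2@4 c3@15, authorship 1212.........33.
After op 6 (move_right): buffer="mmuudnoolhxzpmub" (len 16), cursors c1@5 c2@5 c3@16, authorship 1212.........33.
After op 7 (add_cursor(8)): buffer="mmuudnoolhxzpmub" (len 16), cursors c1@5 c2@5 c4@8 c3@16, authorship 1212.........33.

Answer: 5 5 16 8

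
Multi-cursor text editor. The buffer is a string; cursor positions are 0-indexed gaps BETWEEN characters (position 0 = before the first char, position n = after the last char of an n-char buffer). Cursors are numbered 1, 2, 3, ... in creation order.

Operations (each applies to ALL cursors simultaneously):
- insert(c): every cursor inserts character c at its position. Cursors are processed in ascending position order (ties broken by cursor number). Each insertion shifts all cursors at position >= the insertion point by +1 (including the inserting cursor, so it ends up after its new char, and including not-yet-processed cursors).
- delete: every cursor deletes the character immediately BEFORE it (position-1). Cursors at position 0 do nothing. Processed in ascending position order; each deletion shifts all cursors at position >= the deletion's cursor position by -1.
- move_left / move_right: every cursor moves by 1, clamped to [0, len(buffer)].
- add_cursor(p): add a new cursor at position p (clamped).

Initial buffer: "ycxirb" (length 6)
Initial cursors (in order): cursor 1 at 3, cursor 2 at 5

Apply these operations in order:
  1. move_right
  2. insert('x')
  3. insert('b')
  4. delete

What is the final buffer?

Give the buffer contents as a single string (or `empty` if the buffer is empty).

After op 1 (move_right): buffer="ycxirb" (len 6), cursors c1@4 c2@6, authorship ......
After op 2 (insert('x')): buffer="ycxixrbx" (len 8), cursors c1@5 c2@8, authorship ....1..2
After op 3 (insert('b')): buffer="ycxixbrbxb" (len 10), cursors c1@6 c2@10, authorship ....11..22
After op 4 (delete): buffer="ycxixrbx" (len 8), cursors c1@5 c2@8, authorship ....1..2

Answer: ycxixrbx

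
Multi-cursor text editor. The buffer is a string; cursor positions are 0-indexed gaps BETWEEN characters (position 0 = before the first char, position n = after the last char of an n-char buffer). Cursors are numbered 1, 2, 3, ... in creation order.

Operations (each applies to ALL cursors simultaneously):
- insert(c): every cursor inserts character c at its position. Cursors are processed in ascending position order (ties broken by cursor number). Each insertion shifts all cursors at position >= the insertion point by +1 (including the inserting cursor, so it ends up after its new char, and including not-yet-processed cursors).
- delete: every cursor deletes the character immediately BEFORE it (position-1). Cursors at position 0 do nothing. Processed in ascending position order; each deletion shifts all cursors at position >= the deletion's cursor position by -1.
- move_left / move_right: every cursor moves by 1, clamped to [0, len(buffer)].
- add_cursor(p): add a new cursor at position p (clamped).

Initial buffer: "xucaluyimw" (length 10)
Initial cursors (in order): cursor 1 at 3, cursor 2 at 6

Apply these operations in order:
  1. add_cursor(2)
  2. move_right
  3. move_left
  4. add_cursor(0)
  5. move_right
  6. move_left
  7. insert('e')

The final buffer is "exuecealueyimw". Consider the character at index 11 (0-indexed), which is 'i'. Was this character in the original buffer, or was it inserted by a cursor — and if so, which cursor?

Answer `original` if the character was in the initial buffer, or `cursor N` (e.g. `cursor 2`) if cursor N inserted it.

Answer: original

Derivation:
After op 1 (add_cursor(2)): buffer="xucaluyimw" (len 10), cursors c3@2 c1@3 c2@6, authorship ..........
After op 2 (move_right): buffer="xucaluyimw" (len 10), cursors c3@3 c1@4 c2@7, authorship ..........
After op 3 (move_left): buffer="xucaluyimw" (len 10), cursors c3@2 c1@3 c2@6, authorship ..........
After op 4 (add_cursor(0)): buffer="xucaluyimw" (len 10), cursors c4@0 c3@2 c1@3 c2@6, authorship ..........
After op 5 (move_right): buffer="xucaluyimw" (len 10), cursors c4@1 c3@3 c1@4 c2@7, authorship ..........
After op 6 (move_left): buffer="xucaluyimw" (len 10), cursors c4@0 c3@2 c1@3 c2@6, authorship ..........
After op 7 (insert('e')): buffer="exuecealueyimw" (len 14), cursors c4@1 c3@4 c1@6 c2@10, authorship 4..3.1...2....
Authorship (.=original, N=cursor N): 4 . . 3 . 1 . . . 2 . . . .
Index 11: author = original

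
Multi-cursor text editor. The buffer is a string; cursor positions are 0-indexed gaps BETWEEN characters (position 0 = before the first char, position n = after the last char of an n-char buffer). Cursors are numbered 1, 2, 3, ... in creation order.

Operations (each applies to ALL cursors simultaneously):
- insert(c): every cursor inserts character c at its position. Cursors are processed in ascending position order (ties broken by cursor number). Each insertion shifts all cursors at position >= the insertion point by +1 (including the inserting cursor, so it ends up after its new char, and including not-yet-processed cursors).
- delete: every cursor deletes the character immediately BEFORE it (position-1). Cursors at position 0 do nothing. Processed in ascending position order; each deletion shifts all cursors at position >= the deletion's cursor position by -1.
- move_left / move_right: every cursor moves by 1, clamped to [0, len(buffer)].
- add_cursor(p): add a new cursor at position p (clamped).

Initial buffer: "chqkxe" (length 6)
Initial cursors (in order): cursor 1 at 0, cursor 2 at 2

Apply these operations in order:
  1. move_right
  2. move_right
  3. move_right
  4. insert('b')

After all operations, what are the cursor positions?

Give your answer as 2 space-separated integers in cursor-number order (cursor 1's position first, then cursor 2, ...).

After op 1 (move_right): buffer="chqkxe" (len 6), cursors c1@1 c2@3, authorship ......
After op 2 (move_right): buffer="chqkxe" (len 6), cursors c1@2 c2@4, authorship ......
After op 3 (move_right): buffer="chqkxe" (len 6), cursors c1@3 c2@5, authorship ......
After op 4 (insert('b')): buffer="chqbkxbe" (len 8), cursors c1@4 c2@7, authorship ...1..2.

Answer: 4 7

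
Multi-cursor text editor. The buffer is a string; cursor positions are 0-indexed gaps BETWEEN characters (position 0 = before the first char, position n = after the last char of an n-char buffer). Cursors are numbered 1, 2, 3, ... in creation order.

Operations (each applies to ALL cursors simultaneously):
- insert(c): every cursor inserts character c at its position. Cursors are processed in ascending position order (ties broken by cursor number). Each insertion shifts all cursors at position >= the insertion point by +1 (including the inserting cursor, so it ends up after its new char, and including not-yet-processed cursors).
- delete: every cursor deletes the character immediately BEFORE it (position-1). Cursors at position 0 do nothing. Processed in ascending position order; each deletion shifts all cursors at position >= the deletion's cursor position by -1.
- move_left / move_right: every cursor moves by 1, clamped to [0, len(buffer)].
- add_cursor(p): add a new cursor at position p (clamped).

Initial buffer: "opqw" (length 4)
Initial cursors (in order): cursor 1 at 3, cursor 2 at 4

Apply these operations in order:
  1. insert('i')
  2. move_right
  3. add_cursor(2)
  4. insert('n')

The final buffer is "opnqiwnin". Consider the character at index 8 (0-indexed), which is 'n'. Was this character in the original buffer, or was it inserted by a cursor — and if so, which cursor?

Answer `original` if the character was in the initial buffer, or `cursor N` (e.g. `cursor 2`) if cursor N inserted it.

Answer: cursor 2

Derivation:
After op 1 (insert('i')): buffer="opqiwi" (len 6), cursors c1@4 c2@6, authorship ...1.2
After op 2 (move_right): buffer="opqiwi" (len 6), cursors c1@5 c2@6, authorship ...1.2
After op 3 (add_cursor(2)): buffer="opqiwi" (len 6), cursors c3@2 c1@5 c2@6, authorship ...1.2
After op 4 (insert('n')): buffer="opnqiwnin" (len 9), cursors c3@3 c1@7 c2@9, authorship ..3.1.122
Authorship (.=original, N=cursor N): . . 3 . 1 . 1 2 2
Index 8: author = 2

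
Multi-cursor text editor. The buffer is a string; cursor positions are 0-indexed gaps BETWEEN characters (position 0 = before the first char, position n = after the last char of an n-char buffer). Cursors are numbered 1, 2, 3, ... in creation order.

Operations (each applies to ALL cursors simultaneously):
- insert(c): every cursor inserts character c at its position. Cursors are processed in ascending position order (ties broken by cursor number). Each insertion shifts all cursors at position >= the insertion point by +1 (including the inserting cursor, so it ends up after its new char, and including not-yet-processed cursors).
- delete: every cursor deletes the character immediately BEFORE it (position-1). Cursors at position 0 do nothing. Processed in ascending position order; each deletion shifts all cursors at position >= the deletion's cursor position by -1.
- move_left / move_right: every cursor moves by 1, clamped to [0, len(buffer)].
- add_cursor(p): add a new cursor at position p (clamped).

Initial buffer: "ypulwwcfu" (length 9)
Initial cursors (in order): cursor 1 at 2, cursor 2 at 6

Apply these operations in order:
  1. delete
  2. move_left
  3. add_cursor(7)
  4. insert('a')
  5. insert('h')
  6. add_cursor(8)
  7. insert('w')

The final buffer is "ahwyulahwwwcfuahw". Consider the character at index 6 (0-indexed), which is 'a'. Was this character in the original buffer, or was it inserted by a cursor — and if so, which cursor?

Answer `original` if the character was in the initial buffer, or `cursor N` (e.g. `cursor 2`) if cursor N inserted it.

Answer: cursor 2

Derivation:
After op 1 (delete): buffer="yulwcfu" (len 7), cursors c1@1 c2@4, authorship .......
After op 2 (move_left): buffer="yulwcfu" (len 7), cursors c1@0 c2@3, authorship .......
After op 3 (add_cursor(7)): buffer="yulwcfu" (len 7), cursors c1@0 c2@3 c3@7, authorship .......
After op 4 (insert('a')): buffer="ayulawcfua" (len 10), cursors c1@1 c2@5 c3@10, authorship 1...2....3
After op 5 (insert('h')): buffer="ahyulahwcfuah" (len 13), cursors c1@2 c2@7 c3@13, authorship 11...22....33
After op 6 (add_cursor(8)): buffer="ahyulahwcfuah" (len 13), cursors c1@2 c2@7 c4@8 c3@13, authorship 11...22....33
After op 7 (insert('w')): buffer="ahwyulahwwwcfuahw" (len 17), cursors c1@3 c2@9 c4@11 c3@17, authorship 111...222.4...333
Authorship (.=original, N=cursor N): 1 1 1 . . . 2 2 2 . 4 . . . 3 3 3
Index 6: author = 2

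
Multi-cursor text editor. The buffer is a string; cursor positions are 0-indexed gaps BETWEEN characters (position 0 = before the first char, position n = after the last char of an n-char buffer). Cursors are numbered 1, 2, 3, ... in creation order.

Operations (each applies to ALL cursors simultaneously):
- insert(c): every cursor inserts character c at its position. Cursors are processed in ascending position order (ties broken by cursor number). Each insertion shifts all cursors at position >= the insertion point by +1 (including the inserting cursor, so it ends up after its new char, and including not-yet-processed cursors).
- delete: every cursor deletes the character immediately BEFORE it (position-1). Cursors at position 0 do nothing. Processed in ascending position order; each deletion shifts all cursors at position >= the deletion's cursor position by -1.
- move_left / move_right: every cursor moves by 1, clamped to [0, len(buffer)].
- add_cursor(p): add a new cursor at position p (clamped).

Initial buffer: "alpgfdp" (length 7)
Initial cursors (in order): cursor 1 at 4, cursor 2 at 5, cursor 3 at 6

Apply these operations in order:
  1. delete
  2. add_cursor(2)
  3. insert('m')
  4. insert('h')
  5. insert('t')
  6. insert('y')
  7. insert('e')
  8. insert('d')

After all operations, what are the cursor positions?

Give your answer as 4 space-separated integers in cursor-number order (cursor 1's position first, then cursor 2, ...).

Answer: 27 27 27 8

Derivation:
After op 1 (delete): buffer="alpp" (len 4), cursors c1@3 c2@3 c3@3, authorship ....
After op 2 (add_cursor(2)): buffer="alpp" (len 4), cursors c4@2 c1@3 c2@3 c3@3, authorship ....
After op 3 (insert('m')): buffer="almpmmmp" (len 8), cursors c4@3 c1@7 c2@7 c3@7, authorship ..4.123.
After op 4 (insert('h')): buffer="almhpmmmhhhp" (len 12), cursors c4@4 c1@11 c2@11 c3@11, authorship ..44.123123.
After op 5 (insert('t')): buffer="almhtpmmmhhhtttp" (len 16), cursors c4@5 c1@15 c2@15 c3@15, authorship ..444.123123123.
After op 6 (insert('y')): buffer="almhtypmmmhhhtttyyyp" (len 20), cursors c4@6 c1@19 c2@19 c3@19, authorship ..4444.123123123123.
After op 7 (insert('e')): buffer="almhtyepmmmhhhtttyyyeeep" (len 24), cursors c4@7 c1@23 c2@23 c3@23, authorship ..44444.123123123123123.
After op 8 (insert('d')): buffer="almhtyedpmmmhhhtttyyyeeedddp" (len 28), cursors c4@8 c1@27 c2@27 c3@27, authorship ..444444.123123123123123123.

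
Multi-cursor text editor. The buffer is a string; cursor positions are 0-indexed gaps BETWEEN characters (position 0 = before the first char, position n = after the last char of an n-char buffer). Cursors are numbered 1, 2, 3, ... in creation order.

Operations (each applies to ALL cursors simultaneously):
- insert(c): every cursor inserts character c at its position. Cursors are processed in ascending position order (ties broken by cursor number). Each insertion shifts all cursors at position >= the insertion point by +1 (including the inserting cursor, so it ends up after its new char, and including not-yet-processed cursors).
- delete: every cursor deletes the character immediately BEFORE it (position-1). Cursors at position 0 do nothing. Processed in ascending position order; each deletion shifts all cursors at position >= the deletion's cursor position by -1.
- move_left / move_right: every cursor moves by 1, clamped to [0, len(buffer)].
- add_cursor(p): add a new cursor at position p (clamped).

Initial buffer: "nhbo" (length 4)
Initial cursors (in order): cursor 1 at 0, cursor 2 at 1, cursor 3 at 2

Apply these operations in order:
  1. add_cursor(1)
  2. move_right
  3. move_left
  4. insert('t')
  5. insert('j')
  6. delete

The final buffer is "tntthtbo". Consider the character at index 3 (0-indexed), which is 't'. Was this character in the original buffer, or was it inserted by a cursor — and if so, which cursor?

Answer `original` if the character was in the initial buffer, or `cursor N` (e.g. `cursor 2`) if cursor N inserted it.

After op 1 (add_cursor(1)): buffer="nhbo" (len 4), cursors c1@0 c2@1 c4@1 c3@2, authorship ....
After op 2 (move_right): buffer="nhbo" (len 4), cursors c1@1 c2@2 c4@2 c3@3, authorship ....
After op 3 (move_left): buffer="nhbo" (len 4), cursors c1@0 c2@1 c4@1 c3@2, authorship ....
After op 4 (insert('t')): buffer="tntthtbo" (len 8), cursors c1@1 c2@4 c4@4 c3@6, authorship 1.24.3..
After op 5 (insert('j')): buffer="tjnttjjhtjbo" (len 12), cursors c1@2 c2@7 c4@7 c3@10, authorship 11.2424.33..
After op 6 (delete): buffer="tntthtbo" (len 8), cursors c1@1 c2@4 c4@4 c3@6, authorship 1.24.3..
Authorship (.=original, N=cursor N): 1 . 2 4 . 3 . .
Index 3: author = 4

Answer: cursor 4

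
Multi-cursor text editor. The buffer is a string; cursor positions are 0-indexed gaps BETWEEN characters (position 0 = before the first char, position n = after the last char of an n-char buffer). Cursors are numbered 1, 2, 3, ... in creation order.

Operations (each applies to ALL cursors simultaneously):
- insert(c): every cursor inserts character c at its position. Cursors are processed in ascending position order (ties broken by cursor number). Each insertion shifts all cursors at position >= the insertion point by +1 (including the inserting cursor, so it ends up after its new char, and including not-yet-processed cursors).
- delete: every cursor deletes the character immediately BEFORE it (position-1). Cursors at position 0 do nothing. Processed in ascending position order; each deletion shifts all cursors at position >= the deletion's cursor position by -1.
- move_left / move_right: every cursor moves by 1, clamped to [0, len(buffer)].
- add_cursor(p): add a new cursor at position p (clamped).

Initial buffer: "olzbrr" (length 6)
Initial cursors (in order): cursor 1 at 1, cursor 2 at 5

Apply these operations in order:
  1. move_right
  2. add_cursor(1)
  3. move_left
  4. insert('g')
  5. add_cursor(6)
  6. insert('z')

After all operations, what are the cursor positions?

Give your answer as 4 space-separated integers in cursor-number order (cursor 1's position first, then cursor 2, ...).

After op 1 (move_right): buffer="olzbrr" (len 6), cursors c1@2 c2@6, authorship ......
After op 2 (add_cursor(1)): buffer="olzbrr" (len 6), cursors c3@1 c1@2 c2@6, authorship ......
After op 3 (move_left): buffer="olzbrr" (len 6), cursors c3@0 c1@1 c2@5, authorship ......
After op 4 (insert('g')): buffer="goglzbrgr" (len 9), cursors c3@1 c1@3 c2@8, authorship 3.1....2.
After op 5 (add_cursor(6)): buffer="goglzbrgr" (len 9), cursors c3@1 c1@3 c4@6 c2@8, authorship 3.1....2.
After op 6 (insert('z')): buffer="gzogzlzbzrgzr" (len 13), cursors c3@2 c1@5 c4@9 c2@12, authorship 33.11...4.22.

Answer: 5 12 2 9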